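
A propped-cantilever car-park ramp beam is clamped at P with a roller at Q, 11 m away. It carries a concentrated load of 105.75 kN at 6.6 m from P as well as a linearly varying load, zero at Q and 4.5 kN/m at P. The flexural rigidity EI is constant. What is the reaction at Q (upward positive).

R_Q = 50.63 kN

Release the roller at Q. Primary structure: cantilever fixed at P.
Downward deflection at the released point Q due to the loads:
  point load 105.75 at a = 6.6: Pa²(3L − a)/(6EI) = 20268/EI
  triangular load, peak 4.5 at the fixed end: w₀L⁴/(30EI) = 2196/EI
  δ_0 = 22465/EI
Tip deflection under a unit load at Q: L³/(3EI) = 443.7/EI.
The prop prevents deflection at Q: R_Q = δ_0/δ_{QQ} = 22465/443.7 = 50.63 kN.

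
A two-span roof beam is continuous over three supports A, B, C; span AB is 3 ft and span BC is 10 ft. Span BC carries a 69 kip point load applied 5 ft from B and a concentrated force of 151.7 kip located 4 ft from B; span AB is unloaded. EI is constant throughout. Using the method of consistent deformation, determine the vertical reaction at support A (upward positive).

Release continuity at B by inserting a hinge; the redundant is the internal moment M_B. The primary structure is two simply-supported spans AB and BC.
Rotations at B on the released spans (each span's end-slope, ×1/EI):
  span BC: point load 69 at a = 5: Pab(L + b)/(6LEI) = 431.2/EI
  span BC: point load 151.7 at a = 4: Pab(L + b)/(6LEI) = 970.9/EI
  relative rotation θ_0 = (0 + 1402)/EI = 1402/EI
A unit hogging moment at B produces rotation L₁/(3EI) + L₂/(3EI) = 4.333/EI.
Slope continuity at B: θ_0 = M_B·4.333/EI, so M_B = 1402/4.333 = 323.6 kip·ft (hogging).
Span AB, ΣM about A with M_B applied at B: R_B^{AB}·3 = 0 + 323.6, so R_B^{AB} = 107.9 kip and R_A = 0 − 107.9 = -107.9 kip.

R_A = -107.9 kip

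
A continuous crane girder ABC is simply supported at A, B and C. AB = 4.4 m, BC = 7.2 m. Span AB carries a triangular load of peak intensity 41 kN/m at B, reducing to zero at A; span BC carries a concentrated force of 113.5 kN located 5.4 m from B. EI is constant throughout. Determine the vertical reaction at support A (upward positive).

Take M_B as the redundant. Released structure: two simple spans AB and BC with a hinge at B.
Discontinuity in slope at B on the released structure — sum the simple-span end rotations:
  span AB: triangular load, peak 41: w₀L³/(45EI) = 77.61/EI
  span BC: point load 113.5 at a = 5.4: Pab(L + b)/(6LEI) = 229.8/EI
  relative rotation θ_0 = (77.61 + 229.8)/EI = 307.4/EI
A unit hogging moment at B produces rotation L₁/(3EI) + L₂/(3EI) = 3.867/EI.
Slope continuity at B: θ_0 = M_B·3.867/EI, so M_B = 307.4/3.867 = 79.51 kN·m (hogging).
Span AB, ΣM about A with M_B applied at B: R_B^{AB}·4.4 = 264.6 + 79.51, so R_B^{AB} = 78.2 kN and R_A = 90.2 − 78.2 = 12 kN.

R_A = 12 kN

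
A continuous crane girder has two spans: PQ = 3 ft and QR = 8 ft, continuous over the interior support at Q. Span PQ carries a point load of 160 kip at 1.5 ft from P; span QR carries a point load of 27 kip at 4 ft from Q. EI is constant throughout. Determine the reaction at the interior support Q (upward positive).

Insert a hinge at Q; M_Q is the redundant, and each span becomes simply supported.
Rotations at Q on the released spans (each span's end-slope, ×1/EI):
  span PQ: point load 160 at a = 1.5: Pab(L + a)/(6LEI) = 90/EI
  span QR: point load 27 at a = 4: Pab(L + b)/(6LEI) = 108/EI
  relative rotation θ_0 = (90 + 108)/EI = 198/EI
A unit hogging moment at Q produces rotation L₁/(3EI) + L₂/(3EI) = 3.667/EI.
Slope continuity at Q: θ_0 = M_Q·3.667/EI, so M_Q = 198/3.667 = 54 kip·ft (hogging).
Span PQ, ΣM about P with M_Q applied at Q: R_Q^{PQ}·3 = 240 + 54, so R_Q^{PQ} = 98 kip and R_P = 160 − 98 = 62 kip.
Span QR, ΣM about R: R_Q^{QR}·8 = 108 + 54, so R_Q^{QR} = 20.25 kip and R_R = 27 − 20.25 = 6.75 kip.
R_Q = 98 + 20.25 = 118.2 kip.

R_Q = 118.2 kip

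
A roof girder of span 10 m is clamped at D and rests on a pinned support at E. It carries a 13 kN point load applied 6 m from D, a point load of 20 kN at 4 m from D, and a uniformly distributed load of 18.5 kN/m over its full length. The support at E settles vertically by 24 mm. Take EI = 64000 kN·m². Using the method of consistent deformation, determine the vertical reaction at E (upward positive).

R_E = 74.54 kN

Release the roller at E. Primary structure: cantilever fixed at D.
Downward deflection at the released point E due to the loads:
  point load 13 at a = 6: Pa²(3L − a)/(6EI) = 1872/EI
  point load 20 at a = 4: Pa²(3L − a)/(6EI) = 1387/EI
  UDL 18.5: wL⁴/(8EI) = 23125/EI
  δ_0 = 26384/EI
Tip deflection under a unit load at E: L³/(3EI) = 333.3/EI.
With EI = 64000 kN·m²: δ_0 = 0.41224 m and δ_{EE} = 0.005208 m/kN.
Compatibility — the beam at E must follow the support down by 0.024 m: δ_0 − R_E·δ_{EE} = 0.024, so R_E = (0.41224 − 0.024)/0.005208 = 74.54 kN.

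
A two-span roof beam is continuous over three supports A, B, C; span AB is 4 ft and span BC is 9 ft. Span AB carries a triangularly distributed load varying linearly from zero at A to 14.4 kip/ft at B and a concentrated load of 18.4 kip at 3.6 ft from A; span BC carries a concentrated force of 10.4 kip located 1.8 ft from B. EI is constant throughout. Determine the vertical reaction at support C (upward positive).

R_C = 0.3029 kip

Release continuity at B by inserting a hinge; the redundant is the internal moment M_B. The primary structure is two simply-supported spans AB and BC.
End slopes at the hinge B, treating each span as simply supported:
  span AB: triangular load, peak 14.4: w₀L³/(45EI) = 20.48/EI
  span AB: point load 18.4 at a = 3.6: Pab(L + a)/(6LEI) = 8.39/EI
  span BC: point load 10.4 at a = 1.8: Pab(L + b)/(6LEI) = 40.44/EI
  relative rotation θ_0 = (28.87 + 40.44)/EI = 69.31/EI
A unit hogging moment at B produces rotation L₁/(3EI) + L₂/(3EI) = 4.333/EI.
Slope continuity at B: θ_0 = M_B·4.333/EI, so M_B = 69.31/4.333 = 15.99 kip·ft (hogging).
Span BC, ΣM about C: R_B^{BC}·9 = 74.88 + 15.99, so R_B^{BC} = 10.1 kip and R_C = 10.4 − 10.1 = 0.3029 kip.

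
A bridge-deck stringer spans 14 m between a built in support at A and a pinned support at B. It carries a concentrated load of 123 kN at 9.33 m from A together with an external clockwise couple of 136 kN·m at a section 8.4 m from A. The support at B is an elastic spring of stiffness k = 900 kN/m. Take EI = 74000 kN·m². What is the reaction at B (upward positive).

R_B = 69.71 kN

Choose R_B as the redundant. The primary structure is the cantilever fixed at A.
Primary-structure tip deflection at B by superposition:
  point load 123 at a = 9.33: Pa²(3L − a)/(6EI) = 58300/EI
  clockwise couple 136 at a = 8.4: M₀a(2L − a)/(2EI) = 11196/EI
  δ_0 = 69495/EI
Tip deflection under a unit load at B: L³/(3EI) = 914.7/EI.
With EI = 74000 kN·m²: δ_0 = 0.93912 m and δ_{BB} = 0.01236 m/kN.
Compatibility — the spring shortens by R_B/k under the reaction it provides: δ_0 − R_B·δ_{BB} = R_B/k. With 1/k = 0.001111 m/kN, R_B = δ_0 / (δ_{BB} + 1/k) = 0.93912 / (0.01236 + 0.001111) = 69.71 kN.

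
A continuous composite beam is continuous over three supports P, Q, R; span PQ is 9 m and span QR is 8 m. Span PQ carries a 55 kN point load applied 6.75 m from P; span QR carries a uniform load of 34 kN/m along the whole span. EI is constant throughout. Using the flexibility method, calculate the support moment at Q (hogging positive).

M_Q = 171 kN·m

Release continuity at Q by inserting a hinge; the redundant is the internal moment M_Q. The primary structure is two simply-supported spans PQ and QR.
Discontinuity in slope at Q on the released structure — sum the simple-span end rotations:
  span PQ: point load 55 at a = 6.75: Pab(L + a)/(6LEI) = 243.6/EI
  span QR: UDL 34: wL³/(24EI) = 725.3/EI
  relative rotation θ_0 = (243.6 + 725.3)/EI = 969/EI
A unit hogging moment at Q produces rotation L₁/(3EI) + L₂/(3EI) = 5.667/EI.
Compatibility: M_Q·(L₁+L₂)/(3EI) = θ_0, giving M_Q = 171 kN·m (hogging).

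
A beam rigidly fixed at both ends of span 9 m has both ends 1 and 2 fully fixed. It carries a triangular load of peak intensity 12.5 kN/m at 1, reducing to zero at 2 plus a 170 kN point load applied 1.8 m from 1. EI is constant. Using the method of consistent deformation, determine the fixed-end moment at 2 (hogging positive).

Release both end moments; the primary structure is a simply-supported span 12 with redundants M_1 and M_2.
Simple-span end rotations at 1 and 2 under the given loads:
  at 1: triangular load, peak 12.5: w₀L³/(45EI) = 202.5/EI
  at 2: triangular load, peak 12.5: 7w₀L³/(360EI) = 177.2/EI
  at 1: point load 170 at a = 1.8: Pab(L + b)/(6LEI) = 661/EI
  at 2: point load 170 at a = 1.8: Pab(L + a)/(6LEI) = 440.6/EI
  θ_10 = 863.5/EI,  θ_20 = 617.8/EI
Flexibility coefficients: a unit moment at one end gives L/(3EI) there and L/(6EI) at the far end, so f₁₁ = f₂₂ = 3/EI and f₁₂ = f₂₁ = 1.5/EI.
Compatibility — zero rotation at each built-in end:
  3 M_1 + 1.5 M_2 = 863.5
  1.5 M_1 + 3 M_2 = 617.8
Solving the pair gives M_1 = 246.5 kN·m and M_2 = 82.71 kN·m (hogging).

M_2 = 82.71 kN·m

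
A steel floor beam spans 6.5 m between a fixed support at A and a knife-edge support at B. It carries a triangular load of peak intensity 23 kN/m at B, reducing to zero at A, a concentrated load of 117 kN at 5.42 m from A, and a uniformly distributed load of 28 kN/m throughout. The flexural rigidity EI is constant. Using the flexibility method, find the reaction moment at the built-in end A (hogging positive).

Take the reaction at B as the redundant and release it; the primary structure is a cantilever fixed at A.
Primary-structure tip deflection at B by superposition:
  triangular load, peak 23 at the free end: 11w₀L⁴/(120EI) = 3764/EI
  point load 117 at a = 5.42: Pa²(3L − a)/(6EI) = 8066/EI
  UDL 28: wL⁴/(8EI) = 6248/EI
  δ_0 = 18077/EI
Flexibility coefficient — unit upward force at B: δ_{BB} = L³/(3EI) = 91.54/EI.
The prop prevents deflection at B: R_B = δ_0/δ_{BB} = 18077/91.54 = 197.5 kN.
Moment equilibrium about A: M_A = Σ(load moments about A) − R_B·L = 1550 − 197.5×6.5 = 266 kN·m.

M_A = 266 kN·m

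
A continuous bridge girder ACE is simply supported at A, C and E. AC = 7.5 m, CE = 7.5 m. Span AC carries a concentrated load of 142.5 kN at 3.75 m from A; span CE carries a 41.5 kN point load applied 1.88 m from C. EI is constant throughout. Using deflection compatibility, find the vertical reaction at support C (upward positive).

Take M_C as the redundant. Released structure: two simple spans AC and CE with a hinge at C.
Rotations at C on the released spans (each span's end-slope, ×1/EI):
  span AC: point load 142.5 at a = 3.75: Pab(L + a)/(6LEI) = 501/EI
  span CE: point load 41.5 at a = 1.88: Pab(L + b)/(6LEI) = 127.8/EI
  relative rotation θ_0 = (501 + 127.8)/EI = 628.8/EI
A unit hogging moment at C produces rotation L₁/(3EI) + L₂/(3EI) = 5/EI.
Slope continuity at C: θ_0 = M_C·5/EI, so M_C = 628.8/5 = 125.8 kN·m (hogging).
Span AC, ΣM about A with M_C applied at C: R_C^{AC}·7.5 = 534.4 + 125.8, so R_C^{AC} = 88.02 kN and R_A = 142.5 − 88.02 = 54.48 kN.
Span CE, ΣM about E: R_C^{CE}·7.5 = 233.2 + 125.8, so R_C^{CE} = 47.87 kN and R_E = 41.5 − 47.87 = -6.366 kN.
R_C = 88.02 + 47.87 = 135.9 kN.

R_C = 135.9 kN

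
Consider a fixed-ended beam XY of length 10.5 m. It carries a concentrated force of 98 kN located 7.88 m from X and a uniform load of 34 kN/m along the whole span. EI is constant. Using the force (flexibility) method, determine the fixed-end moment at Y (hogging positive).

Release both end moments; the primary structure is a simply-supported span XY with redundants M_X and M_Y.
Simple-span end rotations at X and Y under the given loads:
  at X: point load 98 at a = 7.88: Pab(L + b)/(6LEI) = 421.4/EI
  at Y: point load 98 at a = 7.88: Pab(L + a)/(6LEI) = 590.3/EI
  at X: UDL 34: wL³/(24EI) = 1640/EI
  at Y: UDL 34: wL³/(24EI) = 1640/EI
  θ_X0 = 2061/EI,  θ_Y0 = 2230/EI
Flexibility coefficients: a unit moment at one end gives L/(3EI) there and L/(6EI) at the far end, so f₁₁ = f₂₂ = 3.5/EI and f₁₂ = f₂₁ = 1.75/EI.
Compatibility — zero rotation at each built-in end:
  3.5 M_X + 1.75 M_Y = 2061
  1.75 M_X + 3.5 M_Y = 2230
Solving the pair gives M_X = 360.5 kN·m and M_Y = 457 kN·m (hogging).

M_Y = 457 kN·m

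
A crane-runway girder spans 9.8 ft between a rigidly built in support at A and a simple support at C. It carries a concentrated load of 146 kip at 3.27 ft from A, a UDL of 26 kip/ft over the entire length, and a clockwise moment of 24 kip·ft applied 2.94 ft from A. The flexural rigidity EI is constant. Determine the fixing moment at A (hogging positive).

M_A = 582.8 kip·ft

Choose R_C as the redundant. The primary structure is the cantilever fixed at A.
Free-end deflection of the primary structure under the applied loading (downward +):
  point load 146 at a = 3.27: Pa²(3L − a)/(6EI) = 6799/EI
  UDL 26: wL⁴/(8EI) = 29977/EI
  clockwise couple 24 at a = 2.94: M₀a(2L − a)/(2EI) = 587.8/EI
  δ_0 = 37364/EI
Tip deflection under a unit load at C: L³/(3EI) = 313.7/EI.
Compatibility at C: δ_0 − R_C·δ_{CC} = 0, so R_C = 37364/313.7 = 119.1 kip.
Moment equilibrium about A: M_A = Σ(load moments about A) − R_C·L = 1750 − 119.1×9.8 = 582.8 kip·ft.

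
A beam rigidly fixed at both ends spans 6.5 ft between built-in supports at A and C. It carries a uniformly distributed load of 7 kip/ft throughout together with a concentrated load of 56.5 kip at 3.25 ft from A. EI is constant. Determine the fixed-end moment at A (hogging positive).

Take the two fixed-end moments M_A, M_C as redundants; the released structure is the simple span AC.
On the primary (simply-supported) span, the end slopes from the loading are:
  at A: UDL 7: wL³/(24EI) = 80.1/EI
  at C: UDL 7: wL³/(24EI) = 80.1/EI
  at A: point load 56.5 at a = 3.25: Pab(L + b)/(6LEI) = 149.2/EI
  at C: point load 56.5 at a = 3.25: Pab(L + a)/(6LEI) = 149.2/EI
  θ_A0 = 229.3/EI,  θ_C0 = 229.3/EI
Flexibility coefficients: a unit moment at one end gives L/(3EI) there and L/(6EI) at the far end, so f₁₁ = f₂₂ = 2.167/EI and f₁₂ = f₂₁ = 1.083/EI.
Compatibility — zero rotation at each built-in end:
  2.167 M_A + 1.083 M_C = 229.3
  1.083 M_A + 2.167 M_C = 229.3
Solving the pair gives M_A = 70.55 kip·ft and M_C = 70.55 kip·ft (hogging).

M_A = 70.55 kip·ft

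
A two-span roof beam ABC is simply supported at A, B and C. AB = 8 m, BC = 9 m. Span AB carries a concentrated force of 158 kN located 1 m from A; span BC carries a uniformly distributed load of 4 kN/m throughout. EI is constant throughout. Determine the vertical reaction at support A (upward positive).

Release continuity at B by inserting a hinge; the redundant is the internal moment M_B. The primary structure is two simply-supported spans AB and BC.
Rotations at B on the released spans (each span's end-slope, ×1/EI):
  span AB: point load 158 at a = 1: Pab(L + a)/(6LEI) = 207.4/EI
  span BC: UDL 4: wL³/(24EI) = 121.5/EI
  relative rotation θ_0 = (207.4 + 121.5)/EI = 328.9/EI
A unit hogging moment at B produces rotation L₁/(3EI) + L₂/(3EI) = 5.667/EI.
Slope continuity at B: θ_0 = M_B·5.667/EI, so M_B = 328.9/5.667 = 58.04 kN·m (hogging).
Span AB, ΣM about A with M_B applied at B: R_B^{AB}·8 = 158 + 58.04, so R_B^{AB} = 27 kN and R_A = 158 − 27 = 131 kN.

R_A = 131 kN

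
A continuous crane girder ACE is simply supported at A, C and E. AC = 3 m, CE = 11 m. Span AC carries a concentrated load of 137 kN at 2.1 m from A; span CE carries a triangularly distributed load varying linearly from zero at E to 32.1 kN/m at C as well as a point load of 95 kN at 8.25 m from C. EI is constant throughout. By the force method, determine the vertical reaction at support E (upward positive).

R_E = 101.4 kN

Insert a hinge at C; M_C is the redundant, and each span becomes simply supported.
Rotations at C on the released spans (each span's end-slope, ×1/EI):
  span AC: point load 137 at a = 2.1: Pab(L + a)/(6LEI) = 73.36/EI
  span CE: triangular load, peak 32.1: w₀L³/(45EI) = 949.4/EI
  span CE: point load 95 at a = 8.25: Pab(L + b)/(6LEI) = 449/EI
  relative rotation θ_0 = (73.36 + 1398)/EI = 1472/EI
A unit hogging moment at C produces rotation L₁/(3EI) + L₂/(3EI) = 4.667/EI.
Compatibility: M_C·(L₁+L₂)/(3EI) = θ_0, giving M_C = 315.4 kN·m (hogging).
Span CE, ΣM about E: R_C^{CE}·11 = 1556 + 315.4, so R_C^{CE} = 170.1 kN and R_E = 271.6 − 170.1 = 101.4 kN.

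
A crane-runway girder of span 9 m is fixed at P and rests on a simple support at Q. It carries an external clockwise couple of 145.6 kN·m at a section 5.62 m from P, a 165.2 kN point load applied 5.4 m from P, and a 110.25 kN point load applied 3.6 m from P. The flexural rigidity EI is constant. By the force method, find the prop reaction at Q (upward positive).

R_Q = 115.1 kN

Release the roller at Q. Primary structure: cantilever fixed at P.
Free-end deflection of the primary structure under the applied loading (downward +):
  clockwise couple 145.6 at a = 5.62: M₀a(2L − a)/(2EI) = 5065/EI
  point load 165.2 at a = 5.4: Pa²(3L − a)/(6EI) = 17342/EI
  point load 110.25 at a = 3.6: Pa²(3L − a)/(6EI) = 5572/EI
  δ_0 = 27980/EI
Tip deflection under a unit load at Q: L³/(3EI) = 243/EI.
The prop prevents deflection at Q: R_Q = δ_0/δ_{QQ} = 27980/243 = 115.1 kN.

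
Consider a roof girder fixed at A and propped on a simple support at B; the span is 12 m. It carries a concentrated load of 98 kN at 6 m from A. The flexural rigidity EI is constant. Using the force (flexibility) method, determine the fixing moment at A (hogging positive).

Take the reaction at B as the redundant and release it; the primary structure is a cantilever fixed at A.
Free-end deflection of the primary structure under the applied loading (downward +):
  point load 98 at a = 6: Pa²(3L − a)/(6EI) = 17640/EI
Tip deflection under a unit load at B: L³/(3EI) = 576/EI.
The prop prevents deflection at B: R_B = δ_0/δ_{BB} = 17640/576 = 30.62 kN.
Moment equilibrium about A: M_A = Σ(load moments about A) − R_B·L = 588 − 30.62×12 = 220.5 kN·m.

M_A = 220.5 kN·m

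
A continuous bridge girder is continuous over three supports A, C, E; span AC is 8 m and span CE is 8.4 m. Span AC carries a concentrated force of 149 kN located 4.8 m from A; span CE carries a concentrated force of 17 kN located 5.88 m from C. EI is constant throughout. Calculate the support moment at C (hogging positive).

Release continuity at C by inserting a hinge; the redundant is the internal moment M_C. The primary structure is two simply-supported spans AC and CE.
Discontinuity in slope at C on the released structure — sum the simple-span end rotations:
  span AC: point load 149 at a = 4.8: Pab(L + a)/(6LEI) = 610.3/EI
  span CE: point load 17 at a = 5.88: Pab(L + b)/(6LEI) = 54.58/EI
  relative rotation θ_0 = (610.3 + 54.58)/EI = 664.9/EI
A unit hogging moment at C produces rotation L₁/(3EI) + L₂/(3EI) = 5.467/EI.
Compatibility: M_C·(L₁+L₂)/(3EI) = θ_0, giving M_C = 121.6 kN·m (hogging).

M_C = 121.6 kN·m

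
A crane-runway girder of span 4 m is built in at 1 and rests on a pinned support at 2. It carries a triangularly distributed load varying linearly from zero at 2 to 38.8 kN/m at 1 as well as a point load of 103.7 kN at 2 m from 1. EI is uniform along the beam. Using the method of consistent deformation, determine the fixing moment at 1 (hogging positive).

Take the reaction at 2 as the redundant and release it; the primary structure is a cantilever fixed at 1.
Downward deflection at the released point 2 due to the loads:
  triangular load, peak 38.8 at the fixed end: w₀L⁴/(30EI) = 331.1/EI
  point load 103.7 at a = 2: Pa²(3L − a)/(6EI) = 691.3/EI
  δ_0 = 1022/EI
Flexibility coefficient — unit upward force at 2: δ_{22} = L³/(3EI) = 21.33/EI.
Compatibility at 2: δ_0 − R_2·δ_{22} = 0, so R_2 = 1022/21.33 = 47.93 kN.
Moment equilibrium about 1: M_1 = Σ(load moments about 1) − R_2·L = 310.9 − 47.93×4 = 119.2 kN·m.

M_1 = 119.2 kN·m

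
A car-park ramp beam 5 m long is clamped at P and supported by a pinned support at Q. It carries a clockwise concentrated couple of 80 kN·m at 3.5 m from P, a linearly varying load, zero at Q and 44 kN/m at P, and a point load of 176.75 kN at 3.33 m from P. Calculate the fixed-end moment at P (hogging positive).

M_P = 175.3 kN·m

Release the roller at Q. Primary structure: cantilever fixed at P.
Deflection at Q on the released cantilever, summing each load's contribution:
  clockwise couple 80 at a = 3.5: M₀a(2L − a)/(2EI) = 910/EI
  triangular load, peak 44 at the fixed end: w₀L⁴/(30EI) = 916.7/EI
  point load 176.75 at a = 3.33: Pa²(3L − a)/(6EI) = 3812/EI
  δ_0 = 5639/EI
Tip deflection under a unit load at Q: L³/(3EI) = 41.67/EI.
Compatibility at Q: δ_0 − R_Q·δ_{QQ} = 0, so R_Q = 5639/41.67 = 135.3 kN.
Moment equilibrium about P: M_P = Σ(load moments about P) − R_Q·L = 851.9 − 135.3×5 = 175.3 kN·m.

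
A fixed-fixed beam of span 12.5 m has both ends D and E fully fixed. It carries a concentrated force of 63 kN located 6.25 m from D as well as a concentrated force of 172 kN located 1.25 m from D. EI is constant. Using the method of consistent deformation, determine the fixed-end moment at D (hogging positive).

M_D = 272.6 kN·m

Release both end moments; the primary structure is a simply-supported span DE with redundants M_D and M_E.
Simple-span end rotations at D and E under the given loads:
  at D: point load 63 at a = 6.25: Pab(L + b)/(6LEI) = 615.2/EI
  at E: point load 63 at a = 6.25: Pab(L + a)/(6LEI) = 615.2/EI
  at D: point load 172 at a = 1.25: Pab(L + b)/(6LEI) = 765.9/EI
  at E: point load 172 at a = 1.25: Pab(L + a)/(6LEI) = 443.4/EI
  θ_D0 = 1381/EI,  θ_E0 = 1059/EI
Flexibility coefficients: a unit moment at one end gives L/(3EI) there and L/(6EI) at the far end, so f₁₁ = f₂₂ = 4.167/EI and f₁₂ = f₂₁ = 2.083/EI.
Compatibility — zero rotation at each built-in end:
  4.167 M_D + 2.083 M_E = 1381
  2.083 M_D + 4.167 M_E = 1059
Solving the pair gives M_D = 272.6 kN·m and M_E = 117.8 kN·m (hogging).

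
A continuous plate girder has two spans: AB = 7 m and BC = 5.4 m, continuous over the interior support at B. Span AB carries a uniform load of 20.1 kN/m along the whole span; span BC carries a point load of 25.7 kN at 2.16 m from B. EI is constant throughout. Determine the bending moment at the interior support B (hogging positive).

Release continuity at B by inserting a hinge; the redundant is the internal moment M_B. The primary structure is two simply-supported spans AB and BC.
End slopes at the hinge B, treating each span as simply supported:
  span AB: UDL 20.1: wL³/(24EI) = 287.3/EI
  span BC: point load 25.7 at a = 2.16: Pab(L + b)/(6LEI) = 47.96/EI
  relative rotation θ_0 = (287.3 + 47.96)/EI = 335.2/EI
A unit hogging moment at B produces rotation L₁/(3EI) + L₂/(3EI) = 4.133/EI.
Slope continuity at B: θ_0 = M_B·4.133/EI, so M_B = 335.2/4.133 = 81.1 kN·m (hogging).

M_B = 81.1 kN·m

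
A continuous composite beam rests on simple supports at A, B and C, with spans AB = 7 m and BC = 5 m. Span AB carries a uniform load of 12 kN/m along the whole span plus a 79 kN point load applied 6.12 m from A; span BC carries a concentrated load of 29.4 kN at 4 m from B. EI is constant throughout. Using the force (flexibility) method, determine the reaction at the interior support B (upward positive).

R_B = 145.1 kN

Take M_B as the redundant. Released structure: two simple spans AB and BC with a hinge at B.
Rotations at B on the released spans (each span's end-slope, ×1/EI):
  span AB: UDL 12: wL³/(24EI) = 171.5/EI
  span AB: point load 79 at a = 6.12: Pab(L + a)/(6LEI) = 132.9/EI
  span BC: point load 29.4 at a = 4: Pab(L + b)/(6LEI) = 23.52/EI
  relative rotation θ_0 = (304.4 + 23.52)/EI = 327.9/EI
A unit hogging moment at B produces rotation L₁/(3EI) + L₂/(3EI) = 4/EI.
Compatibility: M_B·(L₁+L₂)/(3EI) = θ_0, giving M_B = 81.98 kN·m (hogging).
Span AB, ΣM about A with M_B applied at B: R_B^{AB}·7 = 777.5 + 81.98, so R_B^{AB} = 122.8 kN and R_A = 163 − 122.8 = 40.22 kN.
Span BC, ΣM about C: R_B^{BC}·5 = 29.4 + 81.98, so R_B^{BC} = 22.28 kN and R_C = 29.4 − 22.28 = 7.124 kN.
R_B = 122.8 + 22.28 = 145.1 kN.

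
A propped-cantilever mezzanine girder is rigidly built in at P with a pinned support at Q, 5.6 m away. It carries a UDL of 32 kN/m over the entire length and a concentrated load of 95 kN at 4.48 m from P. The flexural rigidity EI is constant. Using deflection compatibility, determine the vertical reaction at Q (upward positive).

Remove the prop at Q; the released (primary) structure is a cantilever built in at P.
Primary-structure tip deflection at Q by superposition:
  UDL 32: wL⁴/(8EI) = 3934/EI
  point load 95 at a = 4.48: Pa²(3L − a)/(6EI) = 3915/EI
  δ_0 = 7849/EI
Flexibility coefficient — unit upward force at Q: δ_{QQ} = L³/(3EI) = 58.54/EI.
Compatibility at Q: δ_0 − R_Q·δ_{QQ} = 0, so R_Q = 7849/58.54 = 134.1 kN.

R_Q = 134.1 kN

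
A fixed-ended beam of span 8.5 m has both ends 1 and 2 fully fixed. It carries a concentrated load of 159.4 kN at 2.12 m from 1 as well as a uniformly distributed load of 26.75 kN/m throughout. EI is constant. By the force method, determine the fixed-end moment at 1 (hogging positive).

M_1 = 351.4 kN·m

Release both end moments; the primary structure is a simply-supported span 12 with redundants M_1 and M_2.
On the primary (simply-supported) span, the end slopes from the loading are:
  at 1: point load 159.4 at a = 2.12: Pab(L + b)/(6LEI) = 629/EI
  at 2: point load 159.4 at a = 2.12: Pab(L + a)/(6LEI) = 449/EI
  at 1: UDL 26.75: wL³/(24EI) = 684.5/EI
  at 2: UDL 26.75: wL³/(24EI) = 684.5/EI
  θ_10 = 1314/EI,  θ_20 = 1133/EI
Flexibility coefficients: a unit moment at one end gives L/(3EI) there and L/(6EI) at the far end, so f₁₁ = f₂₂ = 2.833/EI and f₁₂ = f₂₁ = 1.417/EI.
Compatibility — zero rotation at each built-in end:
  2.833 M_1 + 1.417 M_2 = 1314
  1.417 M_1 + 2.833 M_2 = 1133
Solving the pair gives M_1 = 351.4 kN·m and M_2 = 224.3 kN·m (hogging).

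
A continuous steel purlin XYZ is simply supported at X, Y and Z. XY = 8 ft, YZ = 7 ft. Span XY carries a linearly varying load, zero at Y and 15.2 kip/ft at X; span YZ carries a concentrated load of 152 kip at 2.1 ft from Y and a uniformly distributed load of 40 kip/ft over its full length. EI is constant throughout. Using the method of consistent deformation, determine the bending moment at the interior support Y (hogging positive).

M_Y = 233.2 kip·ft

Take M_Y as the redundant. Released structure: two simple spans XY and YZ with a hinge at Y.
Rotations at Y on the released spans (each span's end-slope, ×1/EI):
  span XY: triangular load, peak 15.2: 7w₀L³/(360EI) = 151.3/EI
  span YZ: point load 152 at a = 2.1: Pab(L + b)/(6LEI) = 443.2/EI
  span YZ: UDL 40: wL³/(24EI) = 571.7/EI
  relative rotation θ_0 = (151.3 + 1015)/EI = 1166/EI
A unit hogging moment at Y produces rotation L₁/(3EI) + L₂/(3EI) = 5/EI.
Slope continuity at Y: θ_0 = M_Y·5/EI, so M_Y = 1166/5 = 233.2 kip·ft (hogging).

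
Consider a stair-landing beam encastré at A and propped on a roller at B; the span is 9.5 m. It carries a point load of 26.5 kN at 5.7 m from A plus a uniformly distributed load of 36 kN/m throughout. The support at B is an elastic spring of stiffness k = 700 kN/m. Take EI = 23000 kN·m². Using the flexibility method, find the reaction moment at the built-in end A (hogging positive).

Release the roller at B. Primary structure: cantilever fixed at A.
Primary-structure tip deflection at B by superposition:
  point load 26.5 at a = 5.7: Pa²(3L − a)/(6EI) = 3272/EI
  UDL 36: wL⁴/(8EI) = 36653/EI
  δ_0 = 39925/EI
Tip deflection under a unit load at B: L³/(3EI) = 285.8/EI.
With EI = 23000 kN·m²: δ_0 = 1.7358 m and δ_{BB} = 0.012426 m/kN.
Compatibility — the spring shortens by R_B/k under the reaction it provides: δ_0 − R_B·δ_{BB} = R_B/k. With 1/k = 0.001429 m/kN, R_B = δ_0 / (δ_{BB} + 1/k) = 1.7358 / (0.012426 + 0.001429) = 125.3 kN.
Moment equilibrium about A: M_A = Σ(load moments about A) − R_B·L = 1776 − 125.3×9.5 = 585.3 kN·m.

M_A = 585.3 kN·m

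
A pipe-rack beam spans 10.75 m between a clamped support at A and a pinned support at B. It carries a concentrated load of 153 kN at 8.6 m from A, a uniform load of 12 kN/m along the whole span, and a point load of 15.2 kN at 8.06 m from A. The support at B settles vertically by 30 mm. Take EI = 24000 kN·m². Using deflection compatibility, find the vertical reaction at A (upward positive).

R_A = 133.2 kN

Take the reaction at B as the redundant and release it; the primary structure is a cantilever fixed at A.
Primary-structure tip deflection at B by superposition:
  point load 153 at a = 8.6: Pa²(3L − a)/(6EI) = 44603/EI
  UDL 12: wL⁴/(8EI) = 20032/EI
  point load 15.2 at a = 8.06: Pa²(3L − a)/(6EI) = 3981/EI
  δ_0 = 68617/EI
Flexibility coefficient — unit upward force at B: δ_{BB} = L³/(3EI) = 414.1/EI.
With EI = 24000 kN·m²: δ_0 = 2.859 m and δ_{BB} = 0.017254 m/kN.
Compatibility — the beam at B must follow the support down by 0.03 m: δ_0 − R_B·δ_{BB} = 0.03, so R_B = (2.859 − 0.03)/0.017254 = 164 kN.
Vertical equilibrium: R_A = ΣP − R_B = 297.2 − 164 = 133.2 kN.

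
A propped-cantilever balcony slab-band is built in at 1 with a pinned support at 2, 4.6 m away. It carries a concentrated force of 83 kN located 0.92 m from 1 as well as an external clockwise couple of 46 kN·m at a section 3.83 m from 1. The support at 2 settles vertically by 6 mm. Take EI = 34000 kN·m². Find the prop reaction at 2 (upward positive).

R_2 = 12.94 kN

Remove the prop at 2; the released (primary) structure is a cantilever built in at 1.
Primary-structure tip deflection at 2 by superposition:
  point load 83 at a = 0.92: Pa²(3L − a)/(6EI) = 150.8/EI
  clockwise couple 46 at a = 3.83: M₀a(2L − a)/(2EI) = 473/EI
  δ_0 = 623.8/EI
Tip deflection under a unit load at 2: L³/(3EI) = 32.45/EI.
With EI = 34000 kN·m²: δ_0 = 0.018349 m and δ_{22} = 0.000954 m/kN.
Compatibility — the beam at 2 must follow the support down by 0.006 m: δ_0 − R_2·δ_{22} = 0.006, so R_2 = (0.018349 − 0.006)/0.000954 = 12.94 kN.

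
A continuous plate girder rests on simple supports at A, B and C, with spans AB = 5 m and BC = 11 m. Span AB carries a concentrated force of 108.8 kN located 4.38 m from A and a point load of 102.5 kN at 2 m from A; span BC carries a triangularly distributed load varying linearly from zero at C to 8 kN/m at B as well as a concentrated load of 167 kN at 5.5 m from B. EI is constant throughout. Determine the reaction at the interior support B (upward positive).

Release continuity at B by inserting a hinge; the redundant is the internal moment M_B. The primary structure is two simply-supported spans AB and BC.
End slopes at the hinge B, treating each span as simply supported:
  span AB: point load 108.8 at a = 4.38: Pab(L + a)/(6LEI) = 92.38/EI
  span AB: point load 102.5 at a = 2: Pab(L + a)/(6LEI) = 143.5/EI
  span BC: triangular load, peak 8: w₀L³/(45EI) = 236.6/EI
  span BC: point load 167 at a = 5.5: Pab(L + b)/(6LEI) = 1263/EI
  relative rotation θ_0 = (235.9 + 1500)/EI = 1735/EI
A unit hogging moment at B produces rotation L₁/(3EI) + L₂/(3EI) = 5.333/EI.
Compatibility: M_B·(L₁+L₂)/(3EI) = θ_0, giving M_B = 325.4 kN·m (hogging).
Span AB, ΣM about A with M_B applied at B: R_B^{AB}·5 = 681.5 + 325.4, so R_B^{AB} = 201.4 kN and R_A = 211.3 − 201.4 = 9.912 kN.
Span BC, ΣM about C: R_B^{BC}·11 = 1241 + 325.4, so R_B^{BC} = 142.4 kN and R_C = 211 − 142.4 = 68.59 kN.
R_B = 201.4 + 142.4 = 343.8 kN.

R_B = 343.8 kN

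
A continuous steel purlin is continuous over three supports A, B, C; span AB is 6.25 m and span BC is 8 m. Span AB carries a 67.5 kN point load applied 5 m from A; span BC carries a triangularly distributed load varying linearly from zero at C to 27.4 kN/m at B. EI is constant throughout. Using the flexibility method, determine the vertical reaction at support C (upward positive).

Take M_B as the redundant. Released structure: two simple spans AB and BC with a hinge at B.
End slopes at the hinge B, treating each span as simply supported:
  span AB: point load 67.5 at a = 5: Pab(L + a)/(6LEI) = 126.6/EI
  span BC: triangular load, peak 27.4: w₀L³/(45EI) = 311.8/EI
  relative rotation θ_0 = (126.6 + 311.8)/EI = 438.3/EI
A unit hogging moment at B produces rotation L₁/(3EI) + L₂/(3EI) = 4.75/EI.
Slope continuity at B: θ_0 = M_B·4.75/EI, so M_B = 438.3/4.75 = 92.28 kN·m (hogging).
Span BC, ΣM about C: R_B^{BC}·8 = 584.5 + 92.28, so R_B^{BC} = 84.6 kN and R_C = 109.6 − 84.6 = 25 kN.

R_C = 25 kN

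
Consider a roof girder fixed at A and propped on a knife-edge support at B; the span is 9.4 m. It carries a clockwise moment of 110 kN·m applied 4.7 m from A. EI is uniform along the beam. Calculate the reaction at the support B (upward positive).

R_B = 13.16 kN

Remove the prop at B; the released (primary) structure is a cantilever built in at A.
Primary-structure tip deflection at B by superposition:
  clockwise couple 110 at a = 4.7: M₀a(2L − a)/(2EI) = 3645/EI
Flexibility coefficient — unit upward force at B: δ_{BB} = L³/(3EI) = 276.9/EI.
The prop prevents deflection at B: R_B = δ_0/δ_{BB} = 3645/276.9 = 13.16 kN.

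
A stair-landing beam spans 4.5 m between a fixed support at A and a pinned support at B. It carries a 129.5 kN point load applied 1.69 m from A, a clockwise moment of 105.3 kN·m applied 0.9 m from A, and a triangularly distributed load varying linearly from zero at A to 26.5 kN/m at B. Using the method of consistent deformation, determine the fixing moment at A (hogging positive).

M_A = 190.7 kN·m

Take the reaction at B as the redundant and release it; the primary structure is a cantilever fixed at A.
Free-end deflection of the primary structure under the applied loading (downward +):
  point load 129.5 at a = 1.69: Pa²(3L − a)/(6EI) = 728/EI
  clockwise couple 105.3 at a = 0.9: M₀a(2L − a)/(2EI) = 383.8/EI
  triangular load, peak 26.5 at the free end: 11w₀L⁴/(120EI) = 996.1/EI
  δ_0 = 2108/EI
Tip deflection under a unit load at B: L³/(3EI) = 30.38/EI.
Compatibility at B: δ_0 − R_B·δ_{BB} = 0, so R_B = 2108/30.38 = 69.4 kN.
Moment equilibrium about A: M_A = Σ(load moments about A) − R_B·L = 503 − 69.4×4.5 = 190.7 kN·m.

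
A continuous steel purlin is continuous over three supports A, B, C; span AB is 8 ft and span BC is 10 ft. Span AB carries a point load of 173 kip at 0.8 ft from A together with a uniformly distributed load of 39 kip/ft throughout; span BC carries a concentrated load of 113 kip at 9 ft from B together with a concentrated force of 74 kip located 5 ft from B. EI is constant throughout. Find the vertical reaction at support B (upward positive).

Take M_B as the redundant. Released structure: two simple spans AB and BC with a hinge at B.
Discontinuity in slope at B on the released structure — sum the simple-span end rotations:
  span AB: point load 173 at a = 0.8: Pab(L + a)/(6LEI) = 182.7/EI
  span AB: UDL 39: wL³/(24EI) = 832/EI
  span BC: point load 113 at a = 9: Pab(L + b)/(6LEI) = 186.4/EI
  span BC: point load 74 at a = 5: Pab(L + b)/(6LEI) = 462.5/EI
  relative rotation θ_0 = (1015 + 649)/EI = 1664/EI
A unit hogging moment at B produces rotation L₁/(3EI) + L₂/(3EI) = 6/EI.
Slope continuity at B: θ_0 = M_B·6/EI, so M_B = 1664/6 = 277.3 kip·ft (hogging).
Span AB, ΣM about A with M_B applied at B: R_B^{AB}·8 = 1386 + 277.3, so R_B^{AB} = 208 kip and R_A = 485 − 208 = 277 kip.
Span BC, ΣM about C: R_B^{BC}·10 = 483 + 277.3, so R_B^{BC} = 76.03 kip and R_C = 187 − 76.03 = 111 kip.
R_B = 208 + 76.03 = 284 kip.

R_B = 284 kip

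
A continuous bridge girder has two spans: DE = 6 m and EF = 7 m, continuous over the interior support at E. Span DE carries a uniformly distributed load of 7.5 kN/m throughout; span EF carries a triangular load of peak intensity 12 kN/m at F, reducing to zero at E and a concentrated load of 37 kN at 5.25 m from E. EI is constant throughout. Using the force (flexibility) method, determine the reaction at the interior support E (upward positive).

Release continuity at E by inserting a hinge; the redundant is the internal moment M_E. The primary structure is two simply-supported spans DE and EF.
Discontinuity in slope at E on the released structure — sum the simple-span end rotations:
  span DE: UDL 7.5: wL³/(24EI) = 67.5/EI
  span EF: triangular load, peak 12: 7w₀L³/(360EI) = 80.03/EI
  span EF: point load 37 at a = 5.25: Pab(L + b)/(6LEI) = 70.82/EI
  relative rotation θ_0 = (67.5 + 150.9)/EI = 218.4/EI
A unit hogging moment at E produces rotation L₁/(3EI) + L₂/(3EI) = 4.333/EI.
Slope continuity at E: θ_0 = M_E·4.333/EI, so M_E = 218.4/4.333 = 50.39 kN·m (hogging).
Span DE, ΣM about D with M_E applied at E: R_E^{DE}·6 = 135 + 50.39, so R_E^{DE} = 30.9 kN and R_D = 45 − 30.9 = 14.1 kN.
Span EF, ΣM about F: R_E^{EF}·7 = 162.8 + 50.39, so R_E^{EF} = 30.45 kN and R_F = 79 − 30.45 = 48.55 kN.
R_E = 30.9 + 30.45 = 61.35 kN.

R_E = 61.35 kN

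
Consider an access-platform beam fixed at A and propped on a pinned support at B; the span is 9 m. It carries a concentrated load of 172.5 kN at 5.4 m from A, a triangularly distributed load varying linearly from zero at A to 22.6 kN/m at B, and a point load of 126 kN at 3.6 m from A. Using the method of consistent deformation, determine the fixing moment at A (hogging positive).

Remove the prop at B; the released (primary) structure is a cantilever built in at A.
Primary-structure tip deflection at B by superposition:
  point load 172.5 at a = 5.4: Pa²(3L − a)/(6EI) = 18108/EI
  triangular load, peak 22.6 at the free end: 11w₀L⁴/(120EI) = 13592/EI
  point load 126 at a = 3.6: Pa²(3L − a)/(6EI) = 6369/EI
  δ_0 = 38069/EI
Flexibility coefficient — unit upward force at B: δ_{BB} = L³/(3EI) = 243/EI.
The prop prevents deflection at B: R_B = δ_0/δ_{BB} = 38069/243 = 156.7 kN.
Moment equilibrium about A: M_A = Σ(load moments about A) − R_B·L = 1995 − 156.7×9 = 585.3 kN·m.

M_A = 585.3 kN·m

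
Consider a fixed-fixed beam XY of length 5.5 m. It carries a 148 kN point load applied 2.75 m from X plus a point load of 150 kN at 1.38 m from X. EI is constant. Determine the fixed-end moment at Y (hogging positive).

Release both end moments; the primary structure is a simply-supported span XY with redundants M_X and M_Y.
On the primary (simply-supported) span, the end slopes from the loading are:
  at X: point load 148 at a = 2.75: Pab(L + b)/(6LEI) = 279.8/EI
  at Y: point load 148 at a = 2.75: Pab(L + a)/(6LEI) = 279.8/EI
  at X: point load 150 at a = 1.38: Pab(L + b)/(6LEI) = 248.6/EI
  at Y: point load 150 at a = 1.38: Pab(L + a)/(6LEI) = 177.8/EI
  θ_X0 = 528.4/EI,  θ_Y0 = 457.6/EI
Flexibility coefficients: a unit moment at one end gives L/(3EI) there and L/(6EI) at the far end, so f₁₁ = f₂₂ = 1.833/EI and f₁₂ = f₂₁ = 0.9167/EI.
Compatibility — zero rotation at each built-in end:
  1.833 M_X + 0.9167 M_Y = 528.4
  0.9167 M_X + 1.833 M_Y = 457.6
Solving the pair gives M_X = 217.9 kN·m and M_Y = 140.7 kN·m (hogging).

M_Y = 140.7 kN·m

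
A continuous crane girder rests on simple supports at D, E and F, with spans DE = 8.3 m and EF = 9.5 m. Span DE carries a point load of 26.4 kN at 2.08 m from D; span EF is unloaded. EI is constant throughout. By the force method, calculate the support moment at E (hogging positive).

M_E = 12 kN·m

Insert a hinge at E; M_E is the redundant, and each span becomes simply supported.
Discontinuity in slope at E on the released structure — sum the simple-span end rotations:
  span DE: point load 26.4 at a = 2.08: Pab(L + a)/(6LEI) = 71.19/EI
  relative rotation θ_0 = (71.19 + 0)/EI = 71.19/EI
A unit hogging moment at E produces rotation L₁/(3EI) + L₂/(3EI) = 5.933/EI.
Compatibility: M_E·(L₁+L₂)/(3EI) = θ_0, giving M_E = 12 kN·m (hogging).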